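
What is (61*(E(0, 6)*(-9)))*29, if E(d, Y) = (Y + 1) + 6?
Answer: -206973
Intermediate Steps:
E(d, Y) = 7 + Y (E(d, Y) = (1 + Y) + 6 = 7 + Y)
(61*(E(0, 6)*(-9)))*29 = (61*((7 + 6)*(-9)))*29 = (61*(13*(-9)))*29 = (61*(-117))*29 = -7137*29 = -206973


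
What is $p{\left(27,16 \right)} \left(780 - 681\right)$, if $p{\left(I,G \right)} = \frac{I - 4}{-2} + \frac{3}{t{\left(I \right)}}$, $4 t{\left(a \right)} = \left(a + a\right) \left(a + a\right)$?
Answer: $- \frac{61457}{54} \approx -1138.1$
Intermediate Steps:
$t{\left(a \right)} = a^{2}$ ($t{\left(a \right)} = \frac{\left(a + a\right) \left(a + a\right)}{4} = \frac{2 a 2 a}{4} = \frac{4 a^{2}}{4} = a^{2}$)
$p{\left(I,G \right)} = 2 + \frac{3}{I^{2}} - \frac{I}{2}$ ($p{\left(I,G \right)} = \frac{I - 4}{-2} + \frac{3}{I^{2}} = \left(I - 4\right) \left(- \frac{1}{2}\right) + \frac{3}{I^{2}} = \left(-4 + I\right) \left(- \frac{1}{2}\right) + \frac{3}{I^{2}} = \left(2 - \frac{I}{2}\right) + \frac{3}{I^{2}} = 2 + \frac{3}{I^{2}} - \frac{I}{2}$)
$p{\left(27,16 \right)} \left(780 - 681\right) = \left(2 + \frac{3}{729} - \frac{27}{2}\right) \left(780 - 681\right) = \left(2 + 3 \cdot \frac{1}{729} - \frac{27}{2}\right) 99 = \left(2 + \frac{1}{243} - \frac{27}{2}\right) 99 = \left(- \frac{5587}{486}\right) 99 = - \frac{61457}{54}$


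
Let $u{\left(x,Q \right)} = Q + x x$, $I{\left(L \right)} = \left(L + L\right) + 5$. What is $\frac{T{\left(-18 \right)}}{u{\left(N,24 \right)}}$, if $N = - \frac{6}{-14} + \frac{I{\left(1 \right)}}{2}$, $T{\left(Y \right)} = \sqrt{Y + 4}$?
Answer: $\frac{196 i \sqrt{14}}{7729} \approx 0.094885 i$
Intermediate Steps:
$T{\left(Y \right)} = \sqrt{4 + Y}$
$I{\left(L \right)} = 5 + 2 L$ ($I{\left(L \right)} = 2 L + 5 = 5 + 2 L$)
$N = \frac{55}{14}$ ($N = - \frac{6}{-14} + \frac{5 + 2 \cdot 1}{2} = \left(-6\right) \left(- \frac{1}{14}\right) + \left(5 + 2\right) \frac{1}{2} = \frac{3}{7} + 7 \cdot \frac{1}{2} = \frac{3}{7} + \frac{7}{2} = \frac{55}{14} \approx 3.9286$)
$u{\left(x,Q \right)} = Q + x^{2}$
$\frac{T{\left(-18 \right)}}{u{\left(N,24 \right)}} = \frac{\sqrt{4 - 18}}{24 + \left(\frac{55}{14}\right)^{2}} = \frac{\sqrt{-14}}{24 + \frac{3025}{196}} = \frac{i \sqrt{14}}{\frac{7729}{196}} = i \sqrt{14} \cdot \frac{196}{7729} = \frac{196 i \sqrt{14}}{7729}$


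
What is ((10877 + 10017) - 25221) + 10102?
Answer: 5775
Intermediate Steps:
((10877 + 10017) - 25221) + 10102 = (20894 - 25221) + 10102 = -4327 + 10102 = 5775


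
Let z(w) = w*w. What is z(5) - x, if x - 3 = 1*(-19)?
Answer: 41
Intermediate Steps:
z(w) = w²
x = -16 (x = 3 + 1*(-19) = 3 - 19 = -16)
z(5) - x = 5² - 1*(-16) = 25 + 16 = 41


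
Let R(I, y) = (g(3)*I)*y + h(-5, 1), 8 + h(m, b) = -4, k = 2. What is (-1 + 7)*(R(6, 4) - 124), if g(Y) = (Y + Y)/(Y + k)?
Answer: -3216/5 ≈ -643.20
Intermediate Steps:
h(m, b) = -12 (h(m, b) = -8 - 4 = -12)
g(Y) = 2*Y/(2 + Y) (g(Y) = (Y + Y)/(Y + 2) = (2*Y)/(2 + Y) = 2*Y/(2 + Y))
R(I, y) = -12 + 6*I*y/5 (R(I, y) = ((2*3/(2 + 3))*I)*y - 12 = ((2*3/5)*I)*y - 12 = ((2*3*(⅕))*I)*y - 12 = (6*I/5)*y - 12 = 6*I*y/5 - 12 = -12 + 6*I*y/5)
(-1 + 7)*(R(6, 4) - 124) = (-1 + 7)*((-12 + (6/5)*6*4) - 124) = 6*((-12 + 144/5) - 124) = 6*(84/5 - 124) = 6*(-536/5) = -3216/5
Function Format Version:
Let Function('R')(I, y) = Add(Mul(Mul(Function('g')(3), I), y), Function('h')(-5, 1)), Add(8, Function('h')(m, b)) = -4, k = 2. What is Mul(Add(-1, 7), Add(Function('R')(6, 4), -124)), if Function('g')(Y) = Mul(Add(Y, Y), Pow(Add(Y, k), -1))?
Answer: Rational(-3216, 5) ≈ -643.20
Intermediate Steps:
Function('h')(m, b) = -12 (Function('h')(m, b) = Add(-8, -4) = -12)
Function('g')(Y) = Mul(2, Y, Pow(Add(2, Y), -1)) (Function('g')(Y) = Mul(Add(Y, Y), Pow(Add(Y, 2), -1)) = Mul(Mul(2, Y), Pow(Add(2, Y), -1)) = Mul(2, Y, Pow(Add(2, Y), -1)))
Function('R')(I, y) = Add(-12, Mul(Rational(6, 5), I, y)) (Function('R')(I, y) = Add(Mul(Mul(Mul(2, 3, Pow(Add(2, 3), -1)), I), y), -12) = Add(Mul(Mul(Mul(2, 3, Pow(5, -1)), I), y), -12) = Add(Mul(Mul(Mul(2, 3, Rational(1, 5)), I), y), -12) = Add(Mul(Mul(Rational(6, 5), I), y), -12) = Add(Mul(Rational(6, 5), I, y), -12) = Add(-12, Mul(Rational(6, 5), I, y)))
Mul(Add(-1, 7), Add(Function('R')(6, 4), -124)) = Mul(Add(-1, 7), Add(Add(-12, Mul(Rational(6, 5), 6, 4)), -124)) = Mul(6, Add(Add(-12, Rational(144, 5)), -124)) = Mul(6, Add(Rational(84, 5), -124)) = Mul(6, Rational(-536, 5)) = Rational(-3216, 5)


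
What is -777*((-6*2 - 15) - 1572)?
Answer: 1242423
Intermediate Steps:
-777*((-6*2 - 15) - 1572) = -777*((-12 - 15) - 1572) = -777*(-27 - 1572) = -777*(-1599) = 1242423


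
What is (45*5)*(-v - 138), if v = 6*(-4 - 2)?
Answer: -22950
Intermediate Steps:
v = -36 (v = 6*(-6) = -36)
(45*5)*(-v - 138) = (45*5)*(-1*(-36) - 138) = 225*(36 - 138) = 225*(-102) = -22950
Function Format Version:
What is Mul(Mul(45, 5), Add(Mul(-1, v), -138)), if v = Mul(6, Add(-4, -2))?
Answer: -22950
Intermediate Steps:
v = -36 (v = Mul(6, -6) = -36)
Mul(Mul(45, 5), Add(Mul(-1, v), -138)) = Mul(Mul(45, 5), Add(Mul(-1, -36), -138)) = Mul(225, Add(36, -138)) = Mul(225, -102) = -22950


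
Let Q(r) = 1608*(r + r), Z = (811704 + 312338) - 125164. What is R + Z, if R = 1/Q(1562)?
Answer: 5017755754177/5023392 ≈ 9.9888e+5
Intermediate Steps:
Z = 998878 (Z = 1124042 - 125164 = 998878)
Q(r) = 3216*r (Q(r) = 1608*(2*r) = 3216*r)
R = 1/5023392 (R = 1/(3216*1562) = 1/5023392 ≈ 1.9907e-7)
R + Z = 1/5023392 + 998878 = 5017755754177/5023392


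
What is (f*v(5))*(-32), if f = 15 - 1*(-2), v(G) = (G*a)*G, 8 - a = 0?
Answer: -108800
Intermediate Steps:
a = 8 (a = 8 - 1*0 = 8 + 0 = 8)
v(G) = 8*G**2 (v(G) = (G*8)*G = (8*G)*G = 8*G**2)
f = 17 (f = 15 + 2 = 17)
(f*v(5))*(-32) = (17*(8*5**2))*(-32) = (17*(8*25))*(-32) = (17*200)*(-32) = 3400*(-32) = -108800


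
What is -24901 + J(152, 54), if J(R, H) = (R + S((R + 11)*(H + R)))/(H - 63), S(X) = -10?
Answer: -224251/9 ≈ -24917.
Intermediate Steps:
J(R, H) = (-10 + R)/(-63 + H) (J(R, H) = (R - 10)/(H - 63) = (-10 + R)/(-63 + H))
-24901 + J(152, 54) = -24901 + (-10 + 152)/(-63 + 54) = -24901 + 142/(-9) = -24901 - ⅑*142 = -24901 - 142/9 = -224251/9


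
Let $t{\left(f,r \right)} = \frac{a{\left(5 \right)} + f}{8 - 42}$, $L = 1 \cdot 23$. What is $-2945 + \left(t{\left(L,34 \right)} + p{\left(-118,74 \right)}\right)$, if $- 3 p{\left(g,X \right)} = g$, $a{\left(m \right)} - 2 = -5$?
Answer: $- \frac{148219}{51} \approx -2906.3$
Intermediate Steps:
$a{\left(m \right)} = -3$ ($a{\left(m \right)} = 2 - 5 = -3$)
$p{\left(g,X \right)} = - \frac{g}{3}$
$L = 23$
$t{\left(f,r \right)} = \frac{3}{34} - \frac{f}{34}$ ($t{\left(f,r \right)} = \frac{-3 + f}{8 - 42} = \frac{-3 + f}{-34} = \left(-3 + f\right) \left(- \frac{1}{34}\right) = \frac{3}{34} - \frac{f}{34}$)
$-2945 + \left(t{\left(L,34 \right)} + p{\left(-118,74 \right)}\right) = -2945 + \left(\left(\frac{3}{34} - \frac{23}{34}\right) - - \frac{118}{3}\right) = -2945 + \left(\left(\frac{3}{34} - \frac{23}{34}\right) + \frac{118}{3}\right) = -2945 + \left(- \frac{10}{17} + \frac{118}{3}\right) = -2945 + \frac{1976}{51} = - \frac{148219}{51}$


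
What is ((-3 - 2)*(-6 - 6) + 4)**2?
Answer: 4096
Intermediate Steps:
((-3 - 2)*(-6 - 6) + 4)**2 = (-5*(-12) + 4)**2 = (60 + 4)**2 = 64**2 = 4096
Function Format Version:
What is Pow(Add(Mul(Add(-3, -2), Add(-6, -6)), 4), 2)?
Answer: 4096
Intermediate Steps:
Pow(Add(Mul(Add(-3, -2), Add(-6, -6)), 4), 2) = Pow(Add(Mul(-5, -12), 4), 2) = Pow(Add(60, 4), 2) = Pow(64, 2) = 4096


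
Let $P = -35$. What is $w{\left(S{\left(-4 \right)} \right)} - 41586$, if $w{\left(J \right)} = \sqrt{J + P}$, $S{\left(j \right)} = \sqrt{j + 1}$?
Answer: $-41586 + \sqrt{-35 + i \sqrt{3}} \approx -41586.0 + 5.9179 i$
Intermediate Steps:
$S{\left(j \right)} = \sqrt{1 + j}$
$w{\left(J \right)} = \sqrt{-35 + J}$ ($w{\left(J \right)} = \sqrt{J - 35} = \sqrt{-35 + J}$)
$w{\left(S{\left(-4 \right)} \right)} - 41586 = \sqrt{-35 + \sqrt{1 - 4}} - 41586 = \sqrt{-35 + \sqrt{-3}} - 41586 = \sqrt{-35 + i \sqrt{3}} - 41586 = -41586 + \sqrt{-35 + i \sqrt{3}}$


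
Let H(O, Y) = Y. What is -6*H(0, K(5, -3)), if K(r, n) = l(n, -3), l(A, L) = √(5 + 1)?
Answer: -6*√6 ≈ -14.697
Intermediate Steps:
l(A, L) = √6
K(r, n) = √6
-6*H(0, K(5, -3)) = -6*√6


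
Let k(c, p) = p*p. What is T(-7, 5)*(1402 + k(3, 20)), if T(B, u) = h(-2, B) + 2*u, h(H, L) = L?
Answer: 5406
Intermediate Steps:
T(B, u) = B + 2*u
k(c, p) = p**2
T(-7, 5)*(1402 + k(3, 20)) = (-7 + 2*5)*(1402 + 20**2) = (-7 + 10)*(1402 + 400) = 3*1802 = 5406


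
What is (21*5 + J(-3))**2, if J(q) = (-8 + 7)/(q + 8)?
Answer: 274576/25 ≈ 10983.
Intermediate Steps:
J(q) = -1/(8 + q)
(21*5 + J(-3))**2 = (21*5 - 1/(8 - 3))**2 = (105 - 1/5)**2 = (524/5)**2 = 274576/25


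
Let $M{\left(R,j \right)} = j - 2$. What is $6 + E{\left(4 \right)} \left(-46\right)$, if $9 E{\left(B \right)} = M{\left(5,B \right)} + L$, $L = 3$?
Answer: $- \frac{176}{9} \approx -19.556$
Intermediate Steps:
$M{\left(R,j \right)} = -2 + j$ ($M{\left(R,j \right)} = j - 2 = -2 + j$)
$E{\left(B \right)} = \frac{1}{9} + \frac{B}{9}$ ($E{\left(B \right)} = \frac{\left(-2 + B\right) + 3}{9} = \frac{1 + B}{9} = \frac{1}{9} + \frac{B}{9}$)
$6 + E{\left(4 \right)} \left(-46\right) = 6 + \left(\frac{1}{9} + \frac{1}{9} \cdot 4\right) \left(-46\right) = 6 + \left(\frac{1}{9} + \frac{4}{9}\right) \left(-46\right) = 6 + \frac{5}{9} \left(-46\right) = 6 - \frac{230}{9} = - \frac{176}{9}$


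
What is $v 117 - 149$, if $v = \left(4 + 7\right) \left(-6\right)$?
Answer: $-7871$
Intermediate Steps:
$v = -66$ ($v = 11 \left(-6\right) = -66$)
$v 117 - 149 = \left(-66\right) 117 - 149 = -7722 - 149 = -7871$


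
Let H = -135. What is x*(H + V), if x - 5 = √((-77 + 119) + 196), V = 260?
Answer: 625 + 125*√238 ≈ 2553.4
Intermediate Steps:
x = 5 + √238 (x = 5 + √((-77 + 119) + 196) = 5 + √(42 + 196) = 5 + √238 ≈ 20.427)
x*(H + V) = (5 + √238)*(-135 + 260) = (5 + √238)*125 = 625 + 125*√238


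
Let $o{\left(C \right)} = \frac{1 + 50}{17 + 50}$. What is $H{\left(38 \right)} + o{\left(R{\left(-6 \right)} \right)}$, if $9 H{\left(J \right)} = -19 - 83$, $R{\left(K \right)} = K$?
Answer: $- \frac{2125}{201} \approx -10.572$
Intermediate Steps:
$o{\left(C \right)} = \frac{51}{67}$
$H{\left(J \right)} = - \frac{34}{3}$ ($H{\left(J \right)} = \frac{-19 - 83}{9} = \frac{1}{9} \left(-102\right) = - \frac{34}{3}$)
$H{\left(38 \right)} + o{\left(R{\left(-6 \right)} \right)} = - \frac{34}{3} + \frac{51}{67} = - \frac{2125}{201}$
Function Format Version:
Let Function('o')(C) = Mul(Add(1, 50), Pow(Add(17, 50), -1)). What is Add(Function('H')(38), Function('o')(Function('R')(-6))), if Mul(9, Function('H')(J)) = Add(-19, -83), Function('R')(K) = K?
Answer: Rational(-2125, 201) ≈ -10.572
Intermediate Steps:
Function('o')(C) = Rational(51, 67) (Function('o')(C) = Mul(51, Pow(67, -1)) = Mul(51, Rational(1, 67)) = Rational(51, 67))
Function('H')(J) = Rational(-34, 3) (Function('H')(J) = Mul(Rational(1, 9), Add(-19, -83)) = Mul(Rational(1, 9), -102) = Rational(-34, 3))
Add(Function('H')(38), Function('o')(Function('R')(-6))) = Add(Rational(-34, 3), Rational(51, 67)) = Rational(-2125, 201)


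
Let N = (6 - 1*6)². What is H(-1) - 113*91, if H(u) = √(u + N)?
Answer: -10283 + I ≈ -10283.0 + 1.0*I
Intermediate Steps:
N = 0 (N = (6 - 6)² = 0² = 0)
H(u) = √u (H(u) = √(u + 0) = √u)
H(-1) - 113*91 = √(-1) - 113*91 = I - 10283 = -10283 + I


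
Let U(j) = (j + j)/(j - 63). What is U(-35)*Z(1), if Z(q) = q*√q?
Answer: 5/7 ≈ 0.71429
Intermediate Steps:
Z(q) = q^(3/2)
U(j) = 2*j/(-63 + j) (U(j) = (2*j)/(-63 + j) = 2*j/(-63 + j))
U(-35)*Z(1) = (2*(-35)/(-63 - 35))*1^(3/2) = (2*(-35)/(-98))*1 = (2*(-35)*(-1/98))*1 = (5/7)*1 = 5/7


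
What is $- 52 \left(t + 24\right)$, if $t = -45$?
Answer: $1092$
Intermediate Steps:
$- 52 \left(t + 24\right) = - 52 \left(-45 + 24\right) = \left(-52\right) \left(-21\right) = 1092$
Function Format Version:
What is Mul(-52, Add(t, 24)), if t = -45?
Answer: 1092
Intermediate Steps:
Mul(-52, Add(t, 24)) = Mul(-52, Add(-45, 24)) = Mul(-52, -21) = 1092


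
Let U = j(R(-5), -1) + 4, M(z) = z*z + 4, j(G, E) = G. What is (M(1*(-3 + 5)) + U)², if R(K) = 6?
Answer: 324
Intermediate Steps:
M(z) = 4 + z² (M(z) = z² + 4 = 4 + z²)
U = 10 (U = 6 + 4 = 10)
(M(1*(-3 + 5)) + U)² = ((4 + (1*(-3 + 5))²) + 10)² = ((4 + (1*2)²) + 10)² = ((4 + 2²) + 10)² = ((4 + 4) + 10)² = (8 + 10)² = 18² = 324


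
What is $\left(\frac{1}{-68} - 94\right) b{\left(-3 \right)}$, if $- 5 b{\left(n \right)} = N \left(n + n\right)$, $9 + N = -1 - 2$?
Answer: $\frac{115074}{85} \approx 1353.8$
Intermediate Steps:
$N = -12$ ($N = -9 - 3 = -12$)
$b{\left(n \right)} = \frac{24 n}{5}$ ($b{\left(n \right)} = - \frac{\left(-12\right) \left(n + n\right)}{5} = - \frac{\left(-12\right) 2 n}{5} = - \frac{\left(-24\right) n}{5} = \frac{24 n}{5}$)
$\left(\frac{1}{-68} - 94\right) b{\left(-3 \right)} = \left(\frac{1}{-68} - 94\right) \frac{24}{5} \left(-3\right) = \left(- \frac{1}{68} - 94\right) \left(- \frac{72}{5}\right) = \left(- \frac{6393}{68}\right) \left(- \frac{72}{5}\right) = \frac{115074}{85}$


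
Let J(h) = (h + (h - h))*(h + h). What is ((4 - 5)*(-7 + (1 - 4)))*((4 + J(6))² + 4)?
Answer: 57800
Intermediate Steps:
J(h) = 2*h² (J(h) = (h + 0)*(2*h) = h*(2*h) = 2*h²)
((4 - 5)*(-7 + (1 - 4)))*((4 + J(6))² + 4) = ((4 - 5)*(-7 + (1 - 4)))*((4 + 2*6²)² + 4) = (-(-7 - 3))*((4 + 2*36)² + 4) = (-1*(-10))*((4 + 72)² + 4) = 10*(76² + 4) = 10*(5776 + 4) = 10*5780 = 57800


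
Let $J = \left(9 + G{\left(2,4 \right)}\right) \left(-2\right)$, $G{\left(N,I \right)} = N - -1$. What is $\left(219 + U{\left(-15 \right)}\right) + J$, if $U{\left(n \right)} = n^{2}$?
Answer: $420$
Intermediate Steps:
$G{\left(N,I \right)} = 1 + N$ ($G{\left(N,I \right)} = N + 1 = 1 + N$)
$J = -24$ ($J = \left(9 + \left(1 + 2\right)\right) \left(-2\right) = \left(9 + 3\right) \left(-2\right) = 12 \left(-2\right) = -24$)
$\left(219 + U{\left(-15 \right)}\right) + J = \left(219 + \left(-15\right)^{2}\right) - 24 = \left(219 + 225\right) - 24 = 444 - 24 = 420$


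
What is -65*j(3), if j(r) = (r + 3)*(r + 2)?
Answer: -1950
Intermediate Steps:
j(r) = (2 + r)*(3 + r) (j(r) = (3 + r)*(2 + r) = (2 + r)*(3 + r))
-65*j(3) = -65*(6 + 3² + 5*3) = -65*(6 + 9 + 15) = -65*30 = -1950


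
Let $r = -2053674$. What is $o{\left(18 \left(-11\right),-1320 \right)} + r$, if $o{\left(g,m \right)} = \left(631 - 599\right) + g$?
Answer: $-2053840$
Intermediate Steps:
$o{\left(g,m \right)} = 32 + g$
$o{\left(18 \left(-11\right),-1320 \right)} + r = \left(32 + 18 \left(-11\right)\right) - 2053674 = \left(32 - 198\right) - 2053674 = -166 - 2053674 = -2053840$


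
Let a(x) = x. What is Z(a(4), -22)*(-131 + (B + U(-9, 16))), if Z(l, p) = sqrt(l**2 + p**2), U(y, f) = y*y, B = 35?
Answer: -150*sqrt(5) ≈ -335.41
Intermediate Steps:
U(y, f) = y**2
Z(a(4), -22)*(-131 + (B + U(-9, 16))) = sqrt(4**2 + (-22)**2)*(-131 + (35 + (-9)**2)) = sqrt(16 + 484)*(-131 + (35 + 81)) = sqrt(500)*(-131 + 116) = (10*sqrt(5))*(-15) = -150*sqrt(5)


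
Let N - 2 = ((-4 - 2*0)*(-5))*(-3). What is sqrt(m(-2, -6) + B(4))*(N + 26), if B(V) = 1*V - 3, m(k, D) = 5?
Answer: -32*sqrt(6) ≈ -78.384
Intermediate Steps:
B(V) = -3 + V (B(V) = V - 3 = -3 + V)
N = -58 (N = 2 + ((-4 - 2*0)*(-5))*(-3) = 2 + ((-4 + 0)*(-5))*(-3) = 2 - 4*(-5)*(-3) = 2 + 20*(-3) = 2 - 60 = -58)
sqrt(m(-2, -6) + B(4))*(N + 26) = sqrt(5 + (-3 + 4))*(-58 + 26) = sqrt(5 + 1)*(-32) = sqrt(6)*(-32) = -32*sqrt(6)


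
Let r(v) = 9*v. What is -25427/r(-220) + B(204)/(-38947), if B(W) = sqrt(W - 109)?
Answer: 25427/1980 - sqrt(95)/38947 ≈ 12.842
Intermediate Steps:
B(W) = sqrt(-109 + W)
-25427/r(-220) + B(204)/(-38947) = -25427/(9*(-220)) + sqrt(-109 + 204)/(-38947) = -25427/(-1980) + sqrt(95)*(-1/38947) = -25427*(-1/1980) - sqrt(95)/38947 = 25427/1980 - sqrt(95)/38947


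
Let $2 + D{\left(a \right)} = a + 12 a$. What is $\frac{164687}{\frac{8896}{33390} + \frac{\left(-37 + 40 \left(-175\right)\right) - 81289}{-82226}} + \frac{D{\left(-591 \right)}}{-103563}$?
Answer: $\frac{11706573463765364500}{95295763411767} \approx 1.2284 \cdot 10^{5}$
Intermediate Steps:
$D{\left(a \right)} = -2 + 13 a$ ($D{\left(a \right)} = -2 + \left(a + 12 a\right) = -2 + 13 a$)
$\frac{164687}{\frac{8896}{33390} + \frac{\left(-37 + 40 \left(-175\right)\right) - 81289}{-82226}} + \frac{D{\left(-591 \right)}}{-103563} = \frac{164687}{\frac{8896}{33390} + \frac{\left(-37 + 40 \left(-175\right)\right) - 81289}{-82226}} + \frac{-2 + 13 \left(-591\right)}{-103563} = \frac{164687}{8896 \cdot \frac{1}{33390} + \left(\left(-37 - 7000\right) - 81289\right) \left(- \frac{1}{82226}\right)} + \left(-2 - 7683\right) \left(- \frac{1}{103563}\right) = \frac{164687}{\frac{4448}{16695} + \left(-7037 - 81289\right) \left(- \frac{1}{82226}\right)} - - \frac{7685}{103563} = \frac{164687}{\frac{4448}{16695} - - \frac{44163}{41113}} + \frac{7685}{103563} = \frac{164687}{\frac{4448}{16695} + \frac{44163}{41113}} + \frac{7685}{103563} = \frac{164687}{\frac{920171909}{686381535}} + \frac{7685}{103563} = 164687 \cdot \frac{686381535}{920171909} + \frac{7685}{103563} = \frac{113038115854545}{920171909} + \frac{7685}{103563} = \frac{11706573463765364500}{95295763411767}$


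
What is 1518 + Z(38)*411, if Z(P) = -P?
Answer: -14100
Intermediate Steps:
1518 + Z(38)*411 = 1518 - 1*38*411 = 1518 - 38*411 = 1518 - 15618 = -14100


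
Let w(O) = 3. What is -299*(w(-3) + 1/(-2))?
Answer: -1495/2 ≈ -747.50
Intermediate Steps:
-299*(w(-3) + 1/(-2)) = -299*(3 + 1/(-2)) = -299*(3 - ½) = -299*5/2 = -1495/2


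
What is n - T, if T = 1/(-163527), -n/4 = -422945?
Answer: 276651708061/163527 ≈ 1.6918e+6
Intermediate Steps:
n = 1691780 (n = -4*(-422945) = 1691780)
T = -1/163527 ≈ -6.1152e-6
n - T = 1691780 - 1*(-1/163527) = 1691780 + 1/163527 = 276651708061/163527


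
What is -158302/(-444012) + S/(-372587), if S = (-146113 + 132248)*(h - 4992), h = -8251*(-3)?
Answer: 60856085381227/82716549522 ≈ 735.72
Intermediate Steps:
h = 24753
S = -273986265 (S = (-146113 + 132248)*(24753 - 4992) = -13865*19761 = -273986265)
-158302/(-444012) + S/(-372587) = -158302/(-444012) - 273986265/(-372587) = -158302*(-1/444012) - 273986265*(-1/372587) = 79151/222006 + 273986265/372587 = 60856085381227/82716549522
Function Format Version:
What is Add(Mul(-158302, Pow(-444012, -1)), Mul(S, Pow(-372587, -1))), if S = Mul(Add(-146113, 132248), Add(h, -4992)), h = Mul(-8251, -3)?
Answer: Rational(60856085381227, 82716549522) ≈ 735.72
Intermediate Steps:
h = 24753
S = -273986265 (S = Mul(Add(-146113, 132248), Add(24753, -4992)) = Mul(-13865, 19761) = -273986265)
Add(Mul(-158302, Pow(-444012, -1)), Mul(S, Pow(-372587, -1))) = Add(Mul(-158302, Pow(-444012, -1)), Mul(-273986265, Pow(-372587, -1))) = Add(Mul(-158302, Rational(-1, 444012)), Mul(-273986265, Rational(-1, 372587))) = Add(Rational(79151, 222006), Rational(273986265, 372587)) = Rational(60856085381227, 82716549522)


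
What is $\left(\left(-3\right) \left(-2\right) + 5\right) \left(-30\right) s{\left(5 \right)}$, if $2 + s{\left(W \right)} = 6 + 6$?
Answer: $-3300$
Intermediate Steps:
$s{\left(W \right)} = 10$ ($s{\left(W \right)} = -2 + \left(6 + 6\right) = -2 + 12 = 10$)
$\left(\left(-3\right) \left(-2\right) + 5\right) \left(-30\right) s{\left(5 \right)} = \left(\left(-3\right) \left(-2\right) + 5\right) \left(-30\right) 10 = \left(6 + 5\right) \left(-30\right) 10 = 11 \left(-30\right) 10 = \left(-330\right) 10 = -3300$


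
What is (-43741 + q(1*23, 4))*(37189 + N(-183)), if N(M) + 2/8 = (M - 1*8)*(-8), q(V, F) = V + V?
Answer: -6766913565/4 ≈ -1.6917e+9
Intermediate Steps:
q(V, F) = 2*V
N(M) = 255/4 - 8*M (N(M) = -¼ + (M - 1*8)*(-8) = -¼ + (M - 8)*(-8) = -¼ + (-8 + M)*(-8) = -¼ + (64 - 8*M) = 255/4 - 8*M)
(-43741 + q(1*23, 4))*(37189 + N(-183)) = (-43741 + 2*(1*23))*(37189 + (255/4 - 8*(-183))) = (-43741 + 2*23)*(37189 + (255/4 + 1464)) = (-43741 + 46)*(37189 + 6111/4) = -43695*154867/4 = -6766913565/4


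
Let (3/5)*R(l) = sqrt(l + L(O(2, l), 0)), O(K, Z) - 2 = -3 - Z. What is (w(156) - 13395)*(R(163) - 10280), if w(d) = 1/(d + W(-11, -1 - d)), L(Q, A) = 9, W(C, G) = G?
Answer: 137710880 - 133960*sqrt(43)/3 ≈ 1.3742e+8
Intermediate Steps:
O(K, Z) = -1 - Z (O(K, Z) = 2 + (-3 - Z) = -1 - Z)
w(d) = -1 (w(d) = 1/(d + (-1 - d)) = 1/(-1) = -1)
R(l) = 5*sqrt(9 + l)/3 (R(l) = 5*sqrt(l + 9)/3 = 5*sqrt(9 + l)/3)
(w(156) - 13395)*(R(163) - 10280) = (-1 - 13395)*(5*sqrt(9 + 163)/3 - 10280) = -13396*(5*sqrt(172)/3 - 10280) = -13396*(5*(2*sqrt(43))/3 - 10280) = -13396*(10*sqrt(43)/3 - 10280) = -13396*(-10280 + 10*sqrt(43)/3) = 137710880 - 133960*sqrt(43)/3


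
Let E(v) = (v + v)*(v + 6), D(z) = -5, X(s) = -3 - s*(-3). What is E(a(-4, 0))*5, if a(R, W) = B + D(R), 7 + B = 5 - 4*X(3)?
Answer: 7750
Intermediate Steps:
X(s) = -3 + 3*s (X(s) = -3 - (-3)*s = -3 + 3*s)
B = -26 (B = -7 + (5 - 4*(-3 + 3*3)) = -7 + (5 - 4*(-3 + 9)) = -7 + (5 - 4*6) = -7 + (5 - 24) = -7 - 19 = -26)
a(R, W) = -31 (a(R, W) = -26 - 5 = -31)
E(v) = 2*v*(6 + v) (E(v) = (2*v)*(6 + v) = 2*v*(6 + v))
E(a(-4, 0))*5 = (2*(-31)*(6 - 31))*5 = (2*(-31)*(-25))*5 = 1550*5 = 7750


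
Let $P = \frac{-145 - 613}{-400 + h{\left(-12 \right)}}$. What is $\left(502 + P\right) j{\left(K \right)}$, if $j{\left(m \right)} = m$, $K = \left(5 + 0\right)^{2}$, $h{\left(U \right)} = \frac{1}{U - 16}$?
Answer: $\frac{141103150}{11201} \approx 12597.0$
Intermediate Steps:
$h{\left(U \right)} = \frac{1}{-16 + U}$
$K = 25$ ($K = 5^{2} = 25$)
$P = \frac{21224}{11201}$ ($P = \frac{-145 - 613}{-400 + \frac{1}{-16 - 12}} = - \frac{758}{-400 + \frac{1}{-28}} = - \frac{758}{-400 - \frac{1}{28}} = - \frac{758}{- \frac{11201}{28}} = \left(-758\right) \left(- \frac{28}{11201}\right) = \frac{21224}{11201} \approx 1.8948$)
$\left(502 + P\right) j{\left(K \right)} = \left(502 + \frac{21224}{11201}\right) 25 = \frac{5644126}{11201} \cdot 25 = \frac{141103150}{11201}$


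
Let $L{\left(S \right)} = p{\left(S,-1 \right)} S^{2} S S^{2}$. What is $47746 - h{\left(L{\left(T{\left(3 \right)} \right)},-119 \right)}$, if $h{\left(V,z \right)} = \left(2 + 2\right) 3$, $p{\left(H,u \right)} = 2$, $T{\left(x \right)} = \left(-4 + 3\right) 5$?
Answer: $47734$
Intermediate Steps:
$T{\left(x \right)} = -5$ ($T{\left(x \right)} = \left(-1\right) 5 = -5$)
$L{\left(S \right)} = 2 S^{5}$ ($L{\left(S \right)} = 2 S^{2} S S^{2} = 2 S^{3} S^{2} = 2 S^{5}$)
$h{\left(V,z \right)} = 12$ ($h{\left(V,z \right)} = 4 \cdot 3 = 12$)
$47746 - h{\left(L{\left(T{\left(3 \right)} \right)},-119 \right)} = 47746 - 12 = 47734$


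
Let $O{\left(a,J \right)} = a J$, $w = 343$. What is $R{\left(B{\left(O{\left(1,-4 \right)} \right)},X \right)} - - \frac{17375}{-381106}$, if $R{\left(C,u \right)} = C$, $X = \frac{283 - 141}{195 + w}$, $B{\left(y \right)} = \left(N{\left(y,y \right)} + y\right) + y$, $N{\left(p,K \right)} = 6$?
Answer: $- \frac{779587}{381106} \approx -2.0456$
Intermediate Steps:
$O{\left(a,J \right)} = J a$
$B{\left(y \right)} = 6 + 2 y$ ($B{\left(y \right)} = \left(6 + y\right) + y = 6 + 2 y$)
$X = \frac{71}{269}$ ($X = \frac{283 - 141}{195 + 343} = \frac{142}{538} = 142 \cdot \frac{1}{538} = \frac{71}{269} \approx 0.26394$)
$R{\left(B{\left(O{\left(1,-4 \right)} \right)},X \right)} - - \frac{17375}{-381106} = \left(6 + 2 \left(\left(-4\right) 1\right)\right) - - \frac{17375}{-381106} = \left(6 + 2 \left(-4\right)\right) - \left(-17375\right) \left(- \frac{1}{381106}\right) = \left(6 - 8\right) - \frac{17375}{381106} = -2 - \frac{17375}{381106} = - \frac{779587}{381106}$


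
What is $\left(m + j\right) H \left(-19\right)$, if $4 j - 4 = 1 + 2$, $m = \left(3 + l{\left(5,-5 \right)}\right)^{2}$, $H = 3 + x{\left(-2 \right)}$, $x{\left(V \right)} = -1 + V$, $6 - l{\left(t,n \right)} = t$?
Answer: $0$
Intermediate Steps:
$l{\left(t,n \right)} = 6 - t$
$H = 0$ ($H = 3 - 3 = 0$)
$m = 16$ ($m = \left(3 + \left(6 - 5\right)\right)^{2} = \left(3 + 1\right)^{2} = 4^{2} = 16$)
$j = \frac{7}{4}$ ($j = 1 + \frac{1 + 2}{4} = 1 + \frac{1}{4} \cdot 3 = 1 + \frac{3}{4} = \frac{7}{4} \approx 1.75$)
$\left(m + j\right) H \left(-19\right) = \left(16 + \frac{7}{4}\right) 0 \left(-19\right) = \frac{71}{4} \cdot 0 = 0$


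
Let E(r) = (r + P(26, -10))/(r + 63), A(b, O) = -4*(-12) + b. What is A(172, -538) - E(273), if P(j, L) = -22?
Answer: 73669/336 ≈ 219.25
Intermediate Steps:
A(b, O) = 48 + b
E(r) = (-22 + r)/(63 + r) (E(r) = (r - 22)/(r + 63) = (-22 + r)/(63 + r))
A(172, -538) - E(273) = (48 + 172) - (-22 + 273)/(63 + 273) = 220 - 251/336 = 73669/336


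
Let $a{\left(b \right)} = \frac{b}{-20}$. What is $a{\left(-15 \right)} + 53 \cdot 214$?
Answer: $\frac{45371}{4} \approx 11343.0$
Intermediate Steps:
$a{\left(b \right)} = - \frac{b}{20}$ ($a{\left(b \right)} = b \left(- \frac{1}{20}\right) = - \frac{b}{20}$)
$a{\left(-15 \right)} + 53 \cdot 214 = \left(- \frac{1}{20}\right) \left(-15\right) + 53 \cdot 214 = \frac{3}{4} + 11342 = \frac{45371}{4}$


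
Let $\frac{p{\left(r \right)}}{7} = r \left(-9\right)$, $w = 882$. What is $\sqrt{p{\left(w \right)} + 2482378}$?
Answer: $2 \sqrt{606703} \approx 1557.8$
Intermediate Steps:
$p{\left(r \right)} = - 63 r$ ($p{\left(r \right)} = 7 r \left(-9\right) = 7 \left(- 9 r\right) = - 63 r$)
$\sqrt{p{\left(w \right)} + 2482378} = \sqrt{\left(-63\right) 882 + 2482378} = \sqrt{-55566 + 2482378} = \sqrt{2426812} = 2 \sqrt{606703}$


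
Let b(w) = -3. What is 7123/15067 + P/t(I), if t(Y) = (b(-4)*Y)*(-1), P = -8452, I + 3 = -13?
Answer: 31922047/180804 ≈ 176.56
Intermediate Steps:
I = -16 (I = -3 - 13 = -16)
t(Y) = 3*Y (t(Y) = -3*Y*(-1) = 3*Y)
7123/15067 + P/t(I) = 7123/15067 - 8452/(3*(-16)) = 7123*(1/15067) - 8452/(-48) = 7123/15067 - 8452*(-1/48) = 7123/15067 + 2113/12 = 31922047/180804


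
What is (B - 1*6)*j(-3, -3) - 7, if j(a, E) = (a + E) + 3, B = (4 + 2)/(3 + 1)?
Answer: 13/2 ≈ 6.5000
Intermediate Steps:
B = 3/2 (B = 6/4 = 6*(1/4) = 3/2 ≈ 1.5000)
j(a, E) = 3 + E + a (j(a, E) = (E + a) + 3 = 3 + E + a)
(B - 1*6)*j(-3, -3) - 7 = (3/2 - 1*6)*(3 - 3 - 3) - 7 = (3/2 - 6)*(-3) - 7 = -9/2*(-3) - 7 = 27/2 - 7 = 13/2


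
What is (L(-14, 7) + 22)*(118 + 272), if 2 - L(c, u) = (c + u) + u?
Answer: 9360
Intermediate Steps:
L(c, u) = 2 - c - 2*u (L(c, u) = 2 - ((c + u) + u) = 2 - (c + 2*u) = 2 + (-c - 2*u) = 2 - c - 2*u)
(L(-14, 7) + 22)*(118 + 272) = ((2 - 1*(-14) - 2*7) + 22)*(118 + 272) = ((2 + 14 - 14) + 22)*390 = (2 + 22)*390 = 24*390 = 9360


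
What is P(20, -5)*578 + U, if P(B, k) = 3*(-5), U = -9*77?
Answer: -9363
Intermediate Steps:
U = -693
P(B, k) = -15
P(20, -5)*578 + U = -15*578 - 693 = -8670 - 693 = -9363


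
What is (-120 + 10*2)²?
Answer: 10000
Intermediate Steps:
(-120 + 10*2)² = (-120 + 20)² = (-100)² = 10000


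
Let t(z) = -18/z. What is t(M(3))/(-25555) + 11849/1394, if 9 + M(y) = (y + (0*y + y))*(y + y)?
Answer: 1303309/153330 ≈ 8.5000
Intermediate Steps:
M(y) = -9 + 4*y² (M(y) = -9 + (y + (0*y + y))*(y + y) = -9 + (y + (0 + y))*(2*y) = -9 + (y + y)*(2*y) = -9 + (2*y)*(2*y) = -9 + 4*y²)
t(M(3))/(-25555) + 11849/1394 = -18/(-9 + 4*3²)/(-25555) + 11849/1394 = -18/(-9 + 4*9)*(-1/25555) + 11849*(1/1394) = -18/(-9 + 36)*(-1/25555) + 17/2 = -18/27*(-1/25555) + 17/2 = -18*1/27*(-1/25555) + 17/2 = -⅔*(-1/25555) + 17/2 = 2/76665 + 17/2 = 1303309/153330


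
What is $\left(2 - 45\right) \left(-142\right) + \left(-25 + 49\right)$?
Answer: $6130$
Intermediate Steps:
$\left(2 - 45\right) \left(-142\right) + \left(-25 + 49\right) = \left(-43\right) \left(-142\right) + 24 = 6106 + 24 = 6130$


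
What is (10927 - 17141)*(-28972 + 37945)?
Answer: -55758222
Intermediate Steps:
(10927 - 17141)*(-28972 + 37945) = -6214*8973 = -55758222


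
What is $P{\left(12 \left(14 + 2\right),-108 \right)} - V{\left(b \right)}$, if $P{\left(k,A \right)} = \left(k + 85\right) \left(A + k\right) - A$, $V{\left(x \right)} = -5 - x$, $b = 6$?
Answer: $23387$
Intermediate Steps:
$P{\left(k,A \right)} = - A + \left(85 + k\right) \left(A + k\right)$ ($P{\left(k,A \right)} = \left(85 + k\right) \left(A + k\right) - A = - A + \left(85 + k\right) \left(A + k\right)$)
$P{\left(12 \left(14 + 2\right),-108 \right)} - V{\left(b \right)} = \left(\left(12 \left(14 + 2\right)\right)^{2} + 84 \left(-108\right) + 85 \cdot 12 \left(14 + 2\right) - 108 \cdot 12 \left(14 + 2\right)\right) - \left(-5 - 6\right) = \left(\left(12 \cdot 16\right)^{2} - 9072 + 85 \cdot 12 \cdot 16 - 108 \cdot 12 \cdot 16\right) - \left(-5 - 6\right) = \left(192^{2} - 9072 + 85 \cdot 192 - 20736\right) - -11 = \left(36864 - 9072 + 16320 - 20736\right) + 11 = 23376 + 11 = 23387$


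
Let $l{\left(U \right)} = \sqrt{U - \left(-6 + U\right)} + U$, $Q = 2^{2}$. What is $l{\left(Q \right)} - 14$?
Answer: $-10 + \sqrt{6} \approx -7.5505$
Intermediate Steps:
$Q = 4$
$l{\left(U \right)} = U + \sqrt{6}$ ($l{\left(U \right)} = \sqrt{6} + U = U + \sqrt{6}$)
$l{\left(Q \right)} - 14 = \left(4 + \sqrt{6}\right) - 14 = -10 + \sqrt{6}$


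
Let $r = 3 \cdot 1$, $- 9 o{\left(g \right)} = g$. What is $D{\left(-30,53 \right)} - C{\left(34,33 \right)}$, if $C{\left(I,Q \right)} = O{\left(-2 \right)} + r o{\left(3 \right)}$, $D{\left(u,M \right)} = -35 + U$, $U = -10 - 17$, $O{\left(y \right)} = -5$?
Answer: $-56$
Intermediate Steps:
$o{\left(g \right)} = - \frac{g}{9}$
$r = 3$
$U = -27$
$D{\left(u,M \right)} = -62$ ($D{\left(u,M \right)} = -35 - 27 = -62$)
$C{\left(I,Q \right)} = -6$ ($C{\left(I,Q \right)} = -5 + 3 \left(\left(- \frac{1}{9}\right) 3\right) = -5 + 3 \left(- \frac{1}{3}\right) = -5 - 1 = -6$)
$D{\left(-30,53 \right)} - C{\left(34,33 \right)} = -62 - -6 = -62 + 6 = -56$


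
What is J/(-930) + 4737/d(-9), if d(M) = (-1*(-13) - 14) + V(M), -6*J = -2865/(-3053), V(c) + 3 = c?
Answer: -5379884209/14764308 ≈ -364.38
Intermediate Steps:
V(c) = -3 + c
J = -955/6106 (J = -(-955)/(2*(-3053)) = -(-955)*(-1)/(2*3053) = -⅙*2865/3053 = -955/6106 ≈ -0.15640)
d(M) = -4 + M (d(M) = (-1*(-13) - 14) + (-3 + M) = (13 - 14) + (-3 + M) = -1 + (-3 + M) = -4 + M)
J/(-930) + 4737/d(-9) = -955/6106/(-930) + 4737/(-4 - 9) = -955/6106*(-1/930) + 4737/(-13) = 191/1135716 + 4737*(-1/13) = 191/1135716 - 4737/13 = -5379884209/14764308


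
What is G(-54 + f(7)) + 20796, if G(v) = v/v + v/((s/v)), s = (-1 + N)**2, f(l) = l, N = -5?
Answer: 750901/36 ≈ 20858.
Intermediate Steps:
s = 36 (s = (-1 - 5)**2 = (-6)**2 = 36)
G(v) = 1 + v**2/36 (G(v) = v/v + v/((36/v)) = 1 + v*(v/36) = 1 + v**2/36)
G(-54 + f(7)) + 20796 = (1 + (-54 + 7)**2/36) + 20796 = (1 + (1/36)*(-47)**2) + 20796 = (1 + (1/36)*2209) + 20796 = (1 + 2209/36) + 20796 = 2245/36 + 20796 = 750901/36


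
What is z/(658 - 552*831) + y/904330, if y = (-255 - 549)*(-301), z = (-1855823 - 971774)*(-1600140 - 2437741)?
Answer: -737513417627490971/29587998130 ≈ -2.4926e+7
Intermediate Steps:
z = 11417500201957 (z = -2827597*(-4037881) = 11417500201957)
y = 242004 (y = -804*(-301) = 242004)
z/(658 - 552*831) + y/904330 = 11417500201957/(658 - 552*831) + 242004/904330 = 11417500201957/(658 - 458712) + 242004*(1/904330) = 11417500201957/(-458054) + 17286/64595 = 11417500201957*(-1/458054) + 17286/64595 = -11417500201957/458054 + 17286/64595 = -737513417627490971/29587998130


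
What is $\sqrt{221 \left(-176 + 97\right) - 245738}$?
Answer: $i \sqrt{263197} \approx 513.03 i$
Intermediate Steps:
$\sqrt{221 \left(-176 + 97\right) - 245738} = \sqrt{221 \left(-79\right) - 245738} = \sqrt{-17459 - 245738} = \sqrt{-263197} = i \sqrt{263197}$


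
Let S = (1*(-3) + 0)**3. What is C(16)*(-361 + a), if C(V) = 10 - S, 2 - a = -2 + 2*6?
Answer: -13653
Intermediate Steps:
a = -8 (a = 2 - (-2 + 2*6) = 2 - (-2 + 12) = 2 - 1*10 = 2 - 10 = -8)
S = -27 (S = (-3 + 0)**3 = (-3)**3 = -27)
C(V) = 37 (C(V) = 10 - 1*(-27) = 10 + 27 = 37)
C(16)*(-361 + a) = 37*(-361 - 8) = 37*(-369) = -13653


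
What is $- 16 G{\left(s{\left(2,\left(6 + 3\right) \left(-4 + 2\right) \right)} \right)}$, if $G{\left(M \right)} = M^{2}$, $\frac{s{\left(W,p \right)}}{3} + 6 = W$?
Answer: $-2304$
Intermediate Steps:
$s{\left(W,p \right)} = -18 + 3 W$
$- 16 G{\left(s{\left(2,\left(6 + 3\right) \left(-4 + 2\right) \right)} \right)} = - 16 \left(-18 + 3 \cdot 2\right)^{2} = - 16 \left(-18 + 6\right)^{2} = - 16 \left(-12\right)^{2} = \left(-16\right) 144 = -2304$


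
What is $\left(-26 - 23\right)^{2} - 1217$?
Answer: $1184$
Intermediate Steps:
$\left(-26 - 23\right)^{2} - 1217 = \left(-49\right)^{2} - 1217 = 2401 - 1217 = 1184$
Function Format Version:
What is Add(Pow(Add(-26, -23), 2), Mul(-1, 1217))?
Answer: 1184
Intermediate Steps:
Add(Pow(Add(-26, -23), 2), Mul(-1, 1217)) = Add(Pow(-49, 2), -1217) = Add(2401, -1217) = 1184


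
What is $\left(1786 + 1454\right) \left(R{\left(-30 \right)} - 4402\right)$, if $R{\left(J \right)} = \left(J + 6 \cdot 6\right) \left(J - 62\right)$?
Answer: $-16050960$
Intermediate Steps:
$R{\left(J \right)} = \left(-62 + J\right) \left(36 + J\right)$ ($R{\left(J \right)} = \left(J + 36\right) \left(-62 + J\right) = \left(36 + J\right) \left(-62 + J\right) = \left(-62 + J\right) \left(36 + J\right)$)
$\left(1786 + 1454\right) \left(R{\left(-30 \right)} - 4402\right) = \left(1786 + 1454\right) \left(\left(-2232 + \left(-30\right)^{2} - -780\right) - 4402\right) = 3240 \left(\left(-2232 + 900 + 780\right) - 4402\right) = 3240 \left(-552 - 4402\right) = 3240 \left(-4954\right) = -16050960$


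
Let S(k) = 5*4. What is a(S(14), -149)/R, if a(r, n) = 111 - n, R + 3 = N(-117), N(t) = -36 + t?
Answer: -5/3 ≈ -1.6667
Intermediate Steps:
S(k) = 20
R = -156 (R = -3 + (-36 - 117) = -3 - 153 = -156)
a(S(14), -149)/R = (111 - 1*(-149))/(-156) = (111 + 149)*(-1/156) = 260*(-1/156) = -5/3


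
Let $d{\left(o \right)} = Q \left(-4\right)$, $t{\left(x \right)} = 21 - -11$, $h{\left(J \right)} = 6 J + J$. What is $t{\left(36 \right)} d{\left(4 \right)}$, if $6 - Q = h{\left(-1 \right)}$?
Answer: $-1664$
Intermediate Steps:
$h{\left(J \right)} = 7 J$
$Q = 13$ ($Q = 6 - 7 \left(-1\right) = 6 - -7 = 6 + 7 = 13$)
$t{\left(x \right)} = 32$ ($t{\left(x \right)} = 21 + 11 = 32$)
$d{\left(o \right)} = -52$ ($d{\left(o \right)} = 13 \left(-4\right) = -52$)
$t{\left(36 \right)} d{\left(4 \right)} = 32 \left(-52\right) = -1664$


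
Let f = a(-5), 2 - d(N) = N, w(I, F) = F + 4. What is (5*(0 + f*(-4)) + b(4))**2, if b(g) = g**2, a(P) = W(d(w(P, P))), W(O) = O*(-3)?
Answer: 38416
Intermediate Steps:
w(I, F) = 4 + F
d(N) = 2 - N
W(O) = -3*O
a(P) = 6 + 3*P (a(P) = -3*(2 - (4 + P)) = -3*(2 + (-4 - P)) = -3*(-2 - P) = 6 + 3*P)
f = -9 (f = 6 + 3*(-5) = 6 - 15 = -9)
(5*(0 + f*(-4)) + b(4))**2 = (5*(0 - 9*(-4)) + 4**2)**2 = (5*(0 + 36) + 16)**2 = (5*36 + 16)**2 = (180 + 16)**2 = 196**2 = 38416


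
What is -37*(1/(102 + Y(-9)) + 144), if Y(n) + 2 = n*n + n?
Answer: -916453/172 ≈ -5328.2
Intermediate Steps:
Y(n) = -2 + n + n² (Y(n) = -2 + (n*n + n) = -2 + (n² + n) = -2 + (n + n²) = -2 + n + n²)
-37*(1/(102 + Y(-9)) + 144) = -37*(1/(102 + (-2 - 9 + (-9)²)) + 144) = -37*(1/(102 + (-2 - 9 + 81)) + 144) = -37*(1/(102 + 70) + 144) = -37*(1/172 + 144) = -37*24769/172 = -916453/172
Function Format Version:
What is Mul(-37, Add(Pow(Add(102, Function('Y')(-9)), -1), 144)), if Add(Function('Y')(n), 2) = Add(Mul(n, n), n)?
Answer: Rational(-916453, 172) ≈ -5328.2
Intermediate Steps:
Function('Y')(n) = Add(-2, n, Pow(n, 2)) (Function('Y')(n) = Add(-2, Add(Mul(n, n), n)) = Add(-2, Add(Pow(n, 2), n)) = Add(-2, Add(n, Pow(n, 2))) = Add(-2, n, Pow(n, 2)))
Mul(-37, Add(Pow(Add(102, Function('Y')(-9)), -1), 144)) = Mul(-37, Add(Pow(Add(102, Add(-2, -9, Pow(-9, 2))), -1), 144)) = Mul(-37, Add(Pow(Add(102, Add(-2, -9, 81)), -1), 144)) = Mul(-37, Add(Pow(Add(102, 70), -1), 144)) = Mul(-37, Add(Pow(172, -1), 144)) = Mul(-37, Add(Rational(1, 172), 144)) = Mul(-37, Rational(24769, 172)) = Rational(-916453, 172)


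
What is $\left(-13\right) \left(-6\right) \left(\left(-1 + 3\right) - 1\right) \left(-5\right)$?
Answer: $-390$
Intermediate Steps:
$\left(-13\right) \left(-6\right) \left(\left(-1 + 3\right) - 1\right) \left(-5\right) = 78 \left(2 - 1\right) \left(-5\right) = 78 \cdot 1 \left(-5\right) = 78 \left(-5\right) = -390$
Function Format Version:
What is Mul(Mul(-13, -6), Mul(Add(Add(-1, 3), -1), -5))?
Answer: -390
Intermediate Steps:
Mul(Mul(-13, -6), Mul(Add(Add(-1, 3), -1), -5)) = Mul(78, Mul(Add(2, -1), -5)) = Mul(78, Mul(1, -5)) = Mul(78, -5) = -390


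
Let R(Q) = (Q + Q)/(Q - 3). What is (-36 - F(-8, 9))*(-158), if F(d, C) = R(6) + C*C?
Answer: 19118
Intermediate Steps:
R(Q) = 2*Q/(-3 + Q) (R(Q) = (2*Q)/(-3 + Q) = 2*Q/(-3 + Q))
F(d, C) = 4 + C² (F(d, C) = 2*6/(-3 + 6) + C*C = 2*6/3 + C² = 2*6*(⅓) + C² = 4 + C²)
(-36 - F(-8, 9))*(-158) = (-36 - (4 + 9²))*(-158) = (-36 - (4 + 81))*(-158) = (-36 - 1*85)*(-158) = (-36 - 85)*(-158) = -121*(-158) = 19118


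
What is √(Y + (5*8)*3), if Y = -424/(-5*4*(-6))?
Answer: √26205/15 ≈ 10.792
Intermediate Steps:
Y = -53/15 (Y = -424/((-20*(-6))) = -424/120 = -424*1/120 = -53/15 ≈ -3.5333)
√(Y + (5*8)*3) = √(-53/15 + (5*8)*3) = √(-53/15 + 40*3) = √(-53/15 + 120) = √(1747/15) = √26205/15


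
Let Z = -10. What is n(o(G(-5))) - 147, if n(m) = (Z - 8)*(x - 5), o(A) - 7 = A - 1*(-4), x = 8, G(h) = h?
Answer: -201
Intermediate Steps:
o(A) = 11 + A (o(A) = 7 + (A - 1*(-4)) = 7 + (A + 4) = 7 + (4 + A) = 11 + A)
n(m) = -54 (n(m) = (-10 - 8)*(8 - 5) = -18*3 = -54)
n(o(G(-5))) - 147 = -54 - 147 = -201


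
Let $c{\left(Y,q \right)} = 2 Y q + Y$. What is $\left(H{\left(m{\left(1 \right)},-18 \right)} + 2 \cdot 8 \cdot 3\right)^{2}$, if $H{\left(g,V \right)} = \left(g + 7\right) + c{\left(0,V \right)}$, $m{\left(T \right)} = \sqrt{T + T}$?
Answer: $\left(55 + \sqrt{2}\right)^{2} \approx 3182.6$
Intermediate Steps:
$c{\left(Y,q \right)} = Y + 2 Y q$ ($c{\left(Y,q \right)} = 2 Y q + Y = Y + 2 Y q$)
$m{\left(T \right)} = \sqrt{2} \sqrt{T}$ ($m{\left(T \right)} = \sqrt{2 T} = \sqrt{2} \sqrt{T}$)
$H{\left(g,V \right)} = 7 + g$ ($H{\left(g,V \right)} = \left(g + 7\right) + 0 \left(1 + 2 V\right) = \left(7 + g\right) + 0 = 7 + g$)
$\left(H{\left(m{\left(1 \right)},-18 \right)} + 2 \cdot 8 \cdot 3\right)^{2} = \left(\left(7 + \sqrt{2} \sqrt{1}\right) + 2 \cdot 8 \cdot 3\right)^{2} = \left(\left(7 + \sqrt{2} \cdot 1\right) + 16 \cdot 3\right)^{2} = \left(\left(7 + \sqrt{2}\right) + 48\right)^{2} = \left(55 + \sqrt{2}\right)^{2}$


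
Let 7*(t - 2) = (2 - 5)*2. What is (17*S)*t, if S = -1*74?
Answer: -10064/7 ≈ -1437.7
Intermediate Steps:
t = 8/7 (t = 2 + ((2 - 5)*2)/7 = 2 + (-3*2)/7 = 2 + (1/7)*(-6) = 2 - 6/7 = 8/7 ≈ 1.1429)
S = -74
(17*S)*t = (17*(-74))*(8/7) = -1258*8/7 = -10064/7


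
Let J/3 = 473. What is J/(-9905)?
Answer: -1419/9905 ≈ -0.14326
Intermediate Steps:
J = 1419 (J = 3*473 = 1419)
J/(-9905) = 1419/(-9905) = 1419*(-1/9905) = -1419/9905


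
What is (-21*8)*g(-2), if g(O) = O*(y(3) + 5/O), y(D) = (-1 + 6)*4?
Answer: 5880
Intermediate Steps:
y(D) = 20 (y(D) = 5*4 = 20)
g(O) = O*(20 + 5/O)
(-21*8)*g(-2) = (-21*8)*(5 + 20*(-2)) = -168*(5 - 40) = -168*(-35) = 5880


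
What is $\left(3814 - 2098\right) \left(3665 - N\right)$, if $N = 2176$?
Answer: $2555124$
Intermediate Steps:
$\left(3814 - 2098\right) \left(3665 - N\right) = \left(3814 - 2098\right) \left(3665 - 2176\right) = 1716 \left(3665 - 2176\right) = 1716 \cdot 1489 = 2555124$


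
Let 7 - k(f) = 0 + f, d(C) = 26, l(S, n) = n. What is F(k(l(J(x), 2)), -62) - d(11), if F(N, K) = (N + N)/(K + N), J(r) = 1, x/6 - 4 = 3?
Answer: -1492/57 ≈ -26.175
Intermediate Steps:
x = 42 (x = 24 + 6*3 = 24 + 18 = 42)
k(f) = 7 - f (k(f) = 7 - (0 + f) = 7 - f)
F(N, K) = 2*N/(K + N) (F(N, K) = (2*N)/(K + N) = 2*N/(K + N))
F(k(l(J(x), 2)), -62) - d(11) = 2*(7 - 1*2)/(-62 + (7 - 1*2)) - 1*26 = 2*(7 - 2)/(-62 + (7 - 2)) - 26 = 2*5/(-62 + 5) - 26 = 2*5/(-57) - 26 = 2*5*(-1/57) - 26 = -10/57 - 26 = -1492/57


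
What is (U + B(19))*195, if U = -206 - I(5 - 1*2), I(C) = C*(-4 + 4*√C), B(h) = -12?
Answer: -40170 - 2340*√3 ≈ -44223.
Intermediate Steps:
U = -194 - 12*√3 (U = -206 - (-4*(5 - 1*2) + 4*(5 - 1*2)^(3/2)) = -206 - (-4*(5 - 2) + 4*(5 - 2)^(3/2)) = -206 - (-4*3 + 4*3^(3/2)) = -206 - (-12 + 4*(3*√3)) = -206 - (-12 + 12*√3) = -206 + (12 - 12*√3) = -194 - 12*√3 ≈ -214.78)
(U + B(19))*195 = ((-194 - 12*√3) - 12)*195 = (-206 - 12*√3)*195 = -40170 - 2340*√3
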